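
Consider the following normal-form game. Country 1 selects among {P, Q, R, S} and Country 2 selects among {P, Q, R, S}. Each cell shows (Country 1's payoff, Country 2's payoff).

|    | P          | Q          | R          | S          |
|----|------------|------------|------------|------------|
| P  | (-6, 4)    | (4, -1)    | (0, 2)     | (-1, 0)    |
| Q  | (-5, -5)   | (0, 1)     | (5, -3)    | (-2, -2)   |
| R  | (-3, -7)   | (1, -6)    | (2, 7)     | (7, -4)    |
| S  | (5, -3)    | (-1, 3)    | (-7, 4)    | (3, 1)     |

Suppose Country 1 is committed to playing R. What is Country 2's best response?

R

With Country 1 fixed at R, Country 2's payoffs are: P → -7, Q → -6, R → 7, S → -4.
The maximum is 7, achieved by R.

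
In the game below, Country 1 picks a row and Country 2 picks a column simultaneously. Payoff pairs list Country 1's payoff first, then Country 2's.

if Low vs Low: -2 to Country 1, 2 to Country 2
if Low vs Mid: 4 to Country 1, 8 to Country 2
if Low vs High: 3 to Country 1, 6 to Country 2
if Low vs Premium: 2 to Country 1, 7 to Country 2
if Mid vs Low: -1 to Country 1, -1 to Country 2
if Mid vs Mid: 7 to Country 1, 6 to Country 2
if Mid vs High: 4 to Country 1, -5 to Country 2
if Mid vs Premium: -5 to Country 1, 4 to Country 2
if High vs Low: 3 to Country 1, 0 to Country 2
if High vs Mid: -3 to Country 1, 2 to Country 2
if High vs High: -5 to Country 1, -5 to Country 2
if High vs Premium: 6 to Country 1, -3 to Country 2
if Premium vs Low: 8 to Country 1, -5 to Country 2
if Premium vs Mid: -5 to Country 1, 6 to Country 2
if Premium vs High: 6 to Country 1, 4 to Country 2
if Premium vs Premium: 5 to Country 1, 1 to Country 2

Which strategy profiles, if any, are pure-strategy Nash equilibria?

(Mid, Mid)

A profile is a Nash equilibrium when each player is best-responding to the other.
Country 1's best responses — vs Low: Premium (payoff 8); vs Mid: Mid (payoff 7); vs High: Premium (payoff 6); vs Premium: High (payoff 6).
Country 2's best responses — vs Low: Mid (payoff 8); vs Mid: Mid (payoff 6); vs High: Mid (payoff 2); vs Premium: Mid (payoff 6).
The only mutual best response is (Mid, Mid); neither player gains by switching there.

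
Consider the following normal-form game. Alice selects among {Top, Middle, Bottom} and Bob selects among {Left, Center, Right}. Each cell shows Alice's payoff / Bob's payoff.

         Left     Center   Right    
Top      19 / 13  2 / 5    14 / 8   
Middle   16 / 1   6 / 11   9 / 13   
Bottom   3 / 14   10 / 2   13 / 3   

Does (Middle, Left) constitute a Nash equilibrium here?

No

Holding Bob at Left: Alice gets 16 from Middle but could get 19 by switching to Top. Alice has a profitable deviation.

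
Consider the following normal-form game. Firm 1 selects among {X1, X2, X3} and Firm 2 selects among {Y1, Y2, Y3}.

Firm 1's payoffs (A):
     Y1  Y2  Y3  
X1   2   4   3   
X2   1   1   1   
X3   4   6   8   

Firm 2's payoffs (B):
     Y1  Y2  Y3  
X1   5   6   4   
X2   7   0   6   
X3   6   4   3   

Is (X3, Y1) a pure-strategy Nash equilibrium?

Yes

Holding Firm 2 at Y1: Firm 1 gets 4 from X3, versus 2 from X1, 1 from X2. No profitable deviation for Firm 1.
Holding Firm 1 at X3: Firm 2 gets 6 from Y1, versus 4 from Y2, 3 from Y3. No profitable deviation for Firm 2 either.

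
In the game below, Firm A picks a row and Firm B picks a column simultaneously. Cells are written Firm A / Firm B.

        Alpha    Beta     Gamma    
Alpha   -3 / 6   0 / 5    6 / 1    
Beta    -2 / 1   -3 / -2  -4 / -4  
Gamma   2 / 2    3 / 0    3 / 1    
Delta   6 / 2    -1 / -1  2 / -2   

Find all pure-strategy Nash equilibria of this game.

(Delta, Alpha)

Check mutual best responses: a cell is a NE iff neither player can gain by unilaterally deviating.
Firm A's best responses — vs Alpha: Delta (payoff 6); vs Beta: Gamma (payoff 3); vs Gamma: Alpha (payoff 6).
Firm B's best responses — vs Alpha: Alpha (payoff 6); vs Beta: Alpha (payoff 1); vs Gamma: Alpha (payoff 2); vs Delta: Alpha (payoff 2).
The only mutual best response is (Delta, Alpha); neither player gains by switching there.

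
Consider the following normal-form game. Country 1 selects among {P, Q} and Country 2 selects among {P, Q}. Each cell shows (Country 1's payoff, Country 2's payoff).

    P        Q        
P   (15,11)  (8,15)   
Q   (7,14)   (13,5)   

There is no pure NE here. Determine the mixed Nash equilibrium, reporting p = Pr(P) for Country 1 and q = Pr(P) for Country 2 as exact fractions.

p = 9/13, q = 5/13

In a mixed NE each player is indifferent between their pure strategies, so the opponent's mix sets the indifference.
Country 2 indifferent between P and Q: p·11 + (1−p)·14 = p·15 + (1−p)·5 ⟹ 14 + (-3)p = 5 + 10p ⟹ p = 9/13.
Country 1 indifferent between P and Q: q·15 + (1−q)·8 = q·7 + (1−q)·13 ⟹ 8 + 7q = 13 + (-6)q ⟹ q = 5/13.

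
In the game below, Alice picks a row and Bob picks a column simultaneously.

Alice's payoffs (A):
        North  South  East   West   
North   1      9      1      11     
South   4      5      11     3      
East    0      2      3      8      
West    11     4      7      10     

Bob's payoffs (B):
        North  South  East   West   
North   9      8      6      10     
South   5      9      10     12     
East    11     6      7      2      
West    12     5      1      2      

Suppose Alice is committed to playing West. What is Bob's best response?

With Alice fixed at West, Bob's payoffs are: North → 12, South → 5, East → 1, West → 2.
The maximum is 12, achieved by North.

North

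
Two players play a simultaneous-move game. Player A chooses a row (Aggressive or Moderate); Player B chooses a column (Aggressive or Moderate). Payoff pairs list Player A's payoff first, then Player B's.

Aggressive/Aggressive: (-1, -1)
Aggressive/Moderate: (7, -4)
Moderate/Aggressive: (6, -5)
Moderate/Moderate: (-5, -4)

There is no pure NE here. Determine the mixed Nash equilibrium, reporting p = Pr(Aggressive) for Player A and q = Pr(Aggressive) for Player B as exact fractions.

Each player's mixing probability is pinned down by making the *other* player indifferent.
Player B indifferent between Aggressive and Moderate: p·(-1) + (1−p)·(-5) = p·(-4) + (1−p)·(-4) ⟹ (-5) + 4p = (-4) + 0p ⟹ p = 1/4.
Player A indifferent between Aggressive and Moderate: q·(-1) + (1−q)·7 = q·6 + (1−q)·(-5) ⟹ 7 + (-8)q = (-5) + 11q ⟹ q = 12/19.

p = 1/4, q = 12/19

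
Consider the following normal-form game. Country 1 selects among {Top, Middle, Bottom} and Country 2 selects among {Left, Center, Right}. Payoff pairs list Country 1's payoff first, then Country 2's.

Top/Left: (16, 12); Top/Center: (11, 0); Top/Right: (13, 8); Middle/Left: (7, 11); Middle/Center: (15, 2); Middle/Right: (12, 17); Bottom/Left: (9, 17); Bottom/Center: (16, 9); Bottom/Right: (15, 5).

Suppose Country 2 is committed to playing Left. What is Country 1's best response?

Top

With Country 2 fixed at Left, Country 1's payoffs are: Top → 16, Middle → 7, Bottom → 9.
The maximum is 16, achieved by Top.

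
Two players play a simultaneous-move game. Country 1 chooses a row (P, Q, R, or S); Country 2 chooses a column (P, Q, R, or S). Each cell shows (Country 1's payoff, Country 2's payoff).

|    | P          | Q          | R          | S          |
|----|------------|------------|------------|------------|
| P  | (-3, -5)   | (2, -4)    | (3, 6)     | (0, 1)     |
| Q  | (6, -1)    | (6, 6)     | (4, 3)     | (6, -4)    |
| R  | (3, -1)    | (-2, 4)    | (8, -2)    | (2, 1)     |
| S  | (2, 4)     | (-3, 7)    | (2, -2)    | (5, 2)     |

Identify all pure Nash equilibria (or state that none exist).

(Q, Q)

A profile is a Nash equilibrium when each player is best-responding to the other.
Country 1's best responses — vs P: Q (payoff 6); vs Q: Q (payoff 6); vs R: R (payoff 8); vs S: Q (payoff 6).
Country 2's best responses — vs P: R (payoff 6); vs Q: Q (payoff 6); vs R: Q (payoff 4); vs S: Q (payoff 7).
The only mutual best response is (Q, Q); neither player gains by switching there.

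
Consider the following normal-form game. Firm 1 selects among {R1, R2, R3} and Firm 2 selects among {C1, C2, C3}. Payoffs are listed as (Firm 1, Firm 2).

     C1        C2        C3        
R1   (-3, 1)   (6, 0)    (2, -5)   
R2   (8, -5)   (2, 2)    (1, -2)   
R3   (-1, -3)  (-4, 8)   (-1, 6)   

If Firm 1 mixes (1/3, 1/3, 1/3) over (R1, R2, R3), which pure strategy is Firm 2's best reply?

Firm 2's best reply maximizes expected payoff against the mix.
C1: (1/3)·1 + (1/3)·(-5) + (1/3)·(-3) = -7/3
C2: (1/3)·0 + (1/3)·2 + (1/3)·8 = 10/3
C3: (1/3)·(-5) + (1/3)·(-2) + (1/3)·6 = -1/3
Highest expected payoff is 10/3, from C2.

C2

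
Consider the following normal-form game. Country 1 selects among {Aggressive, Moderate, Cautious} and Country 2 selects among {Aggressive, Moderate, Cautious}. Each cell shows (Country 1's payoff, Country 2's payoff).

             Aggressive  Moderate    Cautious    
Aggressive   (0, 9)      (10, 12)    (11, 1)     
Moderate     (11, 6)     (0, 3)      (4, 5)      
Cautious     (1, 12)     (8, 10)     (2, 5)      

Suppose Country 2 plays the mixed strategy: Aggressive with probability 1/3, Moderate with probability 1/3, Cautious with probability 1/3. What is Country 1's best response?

Aggressive

Compute Country 1's expected payoff from each pure strategy against the given mix.
Aggressive: (1/3)·0 + (1/3)·10 + (1/3)·11 = 7
Moderate: (1/3)·11 + (1/3)·0 + (1/3)·4 = 5
Cautious: (1/3)·1 + (1/3)·8 + (1/3)·2 = 11/3
Highest expected payoff is 7, from Aggressive.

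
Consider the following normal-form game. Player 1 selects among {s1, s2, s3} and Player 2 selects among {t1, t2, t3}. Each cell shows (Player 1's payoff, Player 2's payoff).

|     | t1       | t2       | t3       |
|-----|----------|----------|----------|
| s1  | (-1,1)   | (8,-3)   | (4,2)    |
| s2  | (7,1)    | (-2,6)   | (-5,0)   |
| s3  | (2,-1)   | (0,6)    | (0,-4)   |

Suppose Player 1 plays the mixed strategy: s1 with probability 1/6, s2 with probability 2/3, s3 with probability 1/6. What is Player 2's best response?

t2

Player 2's best reply maximizes expected payoff against the mix.
t1: (1/6)·1 + (2/3)·1 + (1/6)·(-1) = 2/3
t2: (1/6)·(-3) + (2/3)·6 + (1/6)·6 = 9/2
t3: (1/6)·2 + (2/3)·0 + (1/6)·(-4) = -1/3
Highest expected payoff is 9/2, from t2.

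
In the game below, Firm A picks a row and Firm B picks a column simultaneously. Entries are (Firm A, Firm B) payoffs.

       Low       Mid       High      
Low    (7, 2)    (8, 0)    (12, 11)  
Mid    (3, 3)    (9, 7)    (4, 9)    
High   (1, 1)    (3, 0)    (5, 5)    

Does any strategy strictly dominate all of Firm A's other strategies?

None

A strategy is strictly dominant if it gives Firm A a strictly higher payoff than every other strategy, against every choice by the opponent.
Low is not dominant: against Mid, Mid gives 9 > 8.
Mid is not dominant: against Low, Low gives 7 > 3.
High is not dominant: against Low, Low gives 7 > 1.
No single strategy is best against every opponent action.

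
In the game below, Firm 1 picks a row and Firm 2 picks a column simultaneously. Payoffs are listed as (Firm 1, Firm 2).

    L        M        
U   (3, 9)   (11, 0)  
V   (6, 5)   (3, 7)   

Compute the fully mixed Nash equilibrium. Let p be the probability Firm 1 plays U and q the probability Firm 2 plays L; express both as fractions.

p = 2/11, q = 8/11

In a mixed NE each player is indifferent between their pure strategies, so the opponent's mix sets the indifference.
Firm 2 indifferent between L and M: p·9 + (1−p)·5 = p·0 + (1−p)·7 ⟹ 5 + 4p = 7 + (-7)p ⟹ p = 2/11.
Firm 1 indifferent between U and V: q·3 + (1−q)·11 = q·6 + (1−q)·3 ⟹ 11 + (-8)q = 3 + 3q ⟹ q = 8/11.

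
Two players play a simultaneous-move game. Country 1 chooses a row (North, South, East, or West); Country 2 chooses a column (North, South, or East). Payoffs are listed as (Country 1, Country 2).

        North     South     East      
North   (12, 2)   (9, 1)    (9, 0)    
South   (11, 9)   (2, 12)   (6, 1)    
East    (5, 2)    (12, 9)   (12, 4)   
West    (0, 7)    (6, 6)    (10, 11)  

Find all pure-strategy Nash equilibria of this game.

(North, North) and (East, South)

Find each player's best response to every opponent strategy; NE are the intersections.
Country 1's best responses — vs North: North (payoff 12); vs South: East (payoff 12); vs East: East (payoff 12).
Country 2's best responses — vs North: North (payoff 2); vs South: South (payoff 12); vs East: South (payoff 9); vs West: East (payoff 11).
Mutual best responses occur at (North, North) and (East, South); at each, neither player gains by switching.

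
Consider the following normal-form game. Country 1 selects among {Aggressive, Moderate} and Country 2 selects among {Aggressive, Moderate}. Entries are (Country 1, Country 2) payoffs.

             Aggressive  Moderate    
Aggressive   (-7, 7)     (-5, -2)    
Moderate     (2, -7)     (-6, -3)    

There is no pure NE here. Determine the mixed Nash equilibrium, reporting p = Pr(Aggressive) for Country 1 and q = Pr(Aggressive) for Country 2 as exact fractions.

In a mixed NE each player is indifferent between their pure strategies, so the opponent's mix sets the indifference.
Country 2 indifferent between Aggressive and Moderate: p·7 + (1−p)·(-7) = p·(-2) + (1−p)·(-3) ⟹ (-7) + 14p = (-3) + 1p ⟹ p = 4/13.
Country 1 indifferent between Aggressive and Moderate: q·(-7) + (1−q)·(-5) = q·2 + (1−q)·(-6) ⟹ (-5) + (-2)q = (-6) + 8q ⟹ q = 1/10.

p = 4/13, q = 1/10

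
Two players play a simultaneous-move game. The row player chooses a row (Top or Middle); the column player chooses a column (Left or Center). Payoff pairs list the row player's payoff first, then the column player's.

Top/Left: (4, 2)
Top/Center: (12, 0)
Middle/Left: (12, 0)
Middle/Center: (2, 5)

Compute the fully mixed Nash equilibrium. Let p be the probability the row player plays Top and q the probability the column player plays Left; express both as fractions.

In a mixed NE each player is indifferent between their pure strategies, so the opponent's mix sets the indifference.
The column player indifferent between Left and Center: p·2 + (1−p)·0 = p·0 + (1−p)·5 ⟹ 0 + 2p = 5 + (-5)p ⟹ p = 5/7.
The row player indifferent between Top and Middle: q·4 + (1−q)·12 = q·12 + (1−q)·2 ⟹ 12 + (-8)q = 2 + 10q ⟹ q = 5/9.

p = 5/7, q = 5/9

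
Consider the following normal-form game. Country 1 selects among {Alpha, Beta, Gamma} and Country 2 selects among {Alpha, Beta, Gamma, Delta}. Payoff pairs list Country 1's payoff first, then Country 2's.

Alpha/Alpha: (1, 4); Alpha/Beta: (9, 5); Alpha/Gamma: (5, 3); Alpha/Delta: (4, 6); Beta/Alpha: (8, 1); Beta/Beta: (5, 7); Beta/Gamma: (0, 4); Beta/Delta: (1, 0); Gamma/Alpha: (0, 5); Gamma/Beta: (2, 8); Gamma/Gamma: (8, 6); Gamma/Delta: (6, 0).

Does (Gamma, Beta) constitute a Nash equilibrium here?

No

Holding Country 2 at Beta: Country 1 gets 2 from Gamma but could get 9 by switching to Alpha. Country 1 has a profitable deviation.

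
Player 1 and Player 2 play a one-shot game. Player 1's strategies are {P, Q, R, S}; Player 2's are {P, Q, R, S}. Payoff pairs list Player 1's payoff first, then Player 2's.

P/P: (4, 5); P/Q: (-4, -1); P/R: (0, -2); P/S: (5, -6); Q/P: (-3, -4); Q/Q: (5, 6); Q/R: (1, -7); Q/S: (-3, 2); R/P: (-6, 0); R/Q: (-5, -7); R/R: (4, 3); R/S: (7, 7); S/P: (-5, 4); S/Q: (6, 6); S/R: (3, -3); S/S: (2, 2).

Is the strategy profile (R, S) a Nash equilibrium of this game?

Holding Player 2 at S: Player 1 gets 7 from R, versus 5 from P, -3 from Q, 2 from S. No profitable deviation for Player 1.
Holding Player 1 at R: Player 2 gets 7 from S, versus 0 from P, -7 from Q, 3 from R. No profitable deviation for Player 2 either.

Yes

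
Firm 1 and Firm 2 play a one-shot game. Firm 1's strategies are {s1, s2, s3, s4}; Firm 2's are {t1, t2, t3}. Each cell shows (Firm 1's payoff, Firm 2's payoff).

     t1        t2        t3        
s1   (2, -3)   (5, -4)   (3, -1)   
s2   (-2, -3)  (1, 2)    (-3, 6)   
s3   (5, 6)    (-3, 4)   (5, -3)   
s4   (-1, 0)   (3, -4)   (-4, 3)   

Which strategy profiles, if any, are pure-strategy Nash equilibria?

(s3, t1)

Check mutual best responses: a cell is a NE iff neither player can gain by unilaterally deviating.
Firm 1's best responses — vs t1: s3 (payoff 5); vs t2: s1 (payoff 5); vs t3: s3 (payoff 5).
Firm 2's best responses — vs s1: t3 (payoff -1); vs s2: t3 (payoff 6); vs s3: t1 (payoff 6); vs s4: t3 (payoff 3).
The only mutual best response is (s3, t1); neither player gains by switching there.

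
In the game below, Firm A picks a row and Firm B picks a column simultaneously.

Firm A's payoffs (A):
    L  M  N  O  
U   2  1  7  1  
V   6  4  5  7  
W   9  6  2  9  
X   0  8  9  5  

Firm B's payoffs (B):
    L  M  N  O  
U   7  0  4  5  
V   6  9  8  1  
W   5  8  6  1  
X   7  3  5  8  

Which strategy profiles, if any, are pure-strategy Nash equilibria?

None

Find each player's best response to every opponent strategy; NE are the intersections.
Firm A's best responses — vs L: W (payoff 9); vs M: X (payoff 8); vs N: X (payoff 9); vs O: W (payoff 9).
Firm B's best responses — vs U: L (payoff 7); vs V: M (payoff 9); vs W: M (payoff 8); vs X: O (payoff 8).
No cell has both players best-responding. For instance, Firm A's best reply to O is W, but against W Firm B prefers M over O.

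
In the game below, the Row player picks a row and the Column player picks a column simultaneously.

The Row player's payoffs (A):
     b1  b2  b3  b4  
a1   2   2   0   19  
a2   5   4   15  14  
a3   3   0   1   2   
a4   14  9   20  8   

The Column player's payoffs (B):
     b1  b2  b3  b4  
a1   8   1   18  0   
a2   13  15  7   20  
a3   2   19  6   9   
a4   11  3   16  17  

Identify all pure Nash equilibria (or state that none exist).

No pure-strategy Nash equilibrium

Check mutual best responses: a cell is a NE iff neither player can gain by unilaterally deviating.
The Row player's best responses — vs b1: a4 (payoff 14); vs b2: a4 (payoff 9); vs b3: a4 (payoff 20); vs b4: a1 (payoff 19).
The Column player's best responses — vs a1: b3 (payoff 18); vs a2: b4 (payoff 20); vs a3: b2 (payoff 19); vs a4: b4 (payoff 17).
No cell has both players best-responding. For instance, the Row player's best reply to b3 is a4, but against a4 the Column player prefers b4 over b3.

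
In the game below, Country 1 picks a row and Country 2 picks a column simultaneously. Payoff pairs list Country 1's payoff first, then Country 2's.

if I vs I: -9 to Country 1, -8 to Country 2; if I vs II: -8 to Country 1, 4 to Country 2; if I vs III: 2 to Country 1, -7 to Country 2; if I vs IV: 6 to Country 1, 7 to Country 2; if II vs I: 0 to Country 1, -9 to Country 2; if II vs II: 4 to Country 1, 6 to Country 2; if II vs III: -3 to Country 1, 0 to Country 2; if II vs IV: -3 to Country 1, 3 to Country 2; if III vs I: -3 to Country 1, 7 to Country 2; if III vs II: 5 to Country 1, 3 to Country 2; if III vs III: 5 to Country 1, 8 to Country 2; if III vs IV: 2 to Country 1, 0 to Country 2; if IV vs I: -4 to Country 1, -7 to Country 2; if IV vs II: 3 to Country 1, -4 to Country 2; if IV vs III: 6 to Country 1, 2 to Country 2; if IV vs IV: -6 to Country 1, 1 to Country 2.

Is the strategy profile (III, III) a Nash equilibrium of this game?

Holding Country 2 at III: Country 1 gets 5 from III but could get 6 by switching to IV. Country 1 has a profitable deviation.

No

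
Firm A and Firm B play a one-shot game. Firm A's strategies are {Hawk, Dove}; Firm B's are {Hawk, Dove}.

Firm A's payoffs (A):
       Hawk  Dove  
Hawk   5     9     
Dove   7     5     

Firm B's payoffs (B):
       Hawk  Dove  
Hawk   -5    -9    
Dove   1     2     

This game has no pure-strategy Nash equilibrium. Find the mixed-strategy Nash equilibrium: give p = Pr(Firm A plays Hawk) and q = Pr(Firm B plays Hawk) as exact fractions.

In a mixed NE each player is indifferent between their pure strategies, so the opponent's mix sets the indifference.
Firm B indifferent between Hawk and Dove: p·(-5) + (1−p)·1 = p·(-9) + (1−p)·2 ⟹ 1 + (-6)p = 2 + (-11)p ⟹ p = 1/5.
Firm A indifferent between Hawk and Dove: q·5 + (1−q)·9 = q·7 + (1−q)·5 ⟹ 9 + (-4)q = 5 + 2q ⟹ q = 2/3.

p = 1/5, q = 2/3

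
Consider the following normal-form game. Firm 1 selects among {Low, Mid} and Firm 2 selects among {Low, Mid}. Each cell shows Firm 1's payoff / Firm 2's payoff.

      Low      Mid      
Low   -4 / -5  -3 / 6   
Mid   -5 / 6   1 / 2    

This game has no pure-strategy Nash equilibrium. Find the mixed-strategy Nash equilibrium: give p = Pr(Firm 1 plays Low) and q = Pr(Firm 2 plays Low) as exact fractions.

p = 4/15, q = 4/5

In a mixed NE each player is indifferent between their pure strategies, so the opponent's mix sets the indifference.
Firm 2 indifferent between Low and Mid: p·(-5) + (1−p)·6 = p·6 + (1−p)·2 ⟹ 6 + (-11)p = 2 + 4p ⟹ p = 4/15.
Firm 1 indifferent between Low and Mid: q·(-4) + (1−q)·(-3) = q·(-5) + (1−q)·1 ⟹ (-3) + (-1)q = 1 + (-6)q ⟹ q = 4/5.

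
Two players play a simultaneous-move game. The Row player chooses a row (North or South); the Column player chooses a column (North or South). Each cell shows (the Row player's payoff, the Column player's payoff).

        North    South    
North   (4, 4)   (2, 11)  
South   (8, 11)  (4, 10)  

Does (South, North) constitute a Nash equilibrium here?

Yes

Holding the Column player at North: the Row player gets 8 from South, versus 4 from North. No profitable deviation for the Row player.
Holding the Row player at South: the Column player gets 11 from North, versus 10 from South. No profitable deviation for the Column player either.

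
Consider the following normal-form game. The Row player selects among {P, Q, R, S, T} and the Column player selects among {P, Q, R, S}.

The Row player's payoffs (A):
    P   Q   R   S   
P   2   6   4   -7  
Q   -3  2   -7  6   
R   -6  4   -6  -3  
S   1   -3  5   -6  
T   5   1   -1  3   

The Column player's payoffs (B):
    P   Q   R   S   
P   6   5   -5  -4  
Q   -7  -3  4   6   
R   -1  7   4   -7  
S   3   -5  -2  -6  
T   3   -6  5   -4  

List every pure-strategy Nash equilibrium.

Check mutual best responses: a cell is a NE iff neither player can gain by unilaterally deviating.
The Row player's best responses — vs P: T (payoff 5); vs Q: P (payoff 6); vs R: S (payoff 5); vs S: Q (payoff 6).
The Column player's best responses — vs P: P (payoff 6); vs Q: S (payoff 6); vs R: Q (payoff 7); vs S: P (payoff 3); vs T: R (payoff 5).
The only mutual best response is (Q, S); neither player gains by switching there.

(Q, S)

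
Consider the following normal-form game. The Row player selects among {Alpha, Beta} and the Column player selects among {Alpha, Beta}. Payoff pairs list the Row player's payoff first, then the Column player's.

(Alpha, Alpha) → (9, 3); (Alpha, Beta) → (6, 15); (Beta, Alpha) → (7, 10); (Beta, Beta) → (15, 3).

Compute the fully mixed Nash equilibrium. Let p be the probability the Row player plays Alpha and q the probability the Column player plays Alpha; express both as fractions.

p = 7/19, q = 9/11

In a mixed NE each player is indifferent between their pure strategies, so the opponent's mix sets the indifference.
The Column player indifferent between Alpha and Beta: p·3 + (1−p)·10 = p·15 + (1−p)·3 ⟹ 10 + (-7)p = 3 + 12p ⟹ p = 7/19.
The Row player indifferent between Alpha and Beta: q·9 + (1−q)·6 = q·7 + (1−q)·15 ⟹ 6 + 3q = 15 + (-8)q ⟹ q = 9/11.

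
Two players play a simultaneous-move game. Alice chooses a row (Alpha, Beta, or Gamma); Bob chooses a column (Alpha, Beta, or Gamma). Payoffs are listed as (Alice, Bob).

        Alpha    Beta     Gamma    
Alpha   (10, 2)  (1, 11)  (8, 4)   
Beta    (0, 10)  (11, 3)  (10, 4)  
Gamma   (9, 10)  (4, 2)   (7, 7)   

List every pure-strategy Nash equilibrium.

None

Find each player's best response to every opponent strategy; NE are the intersections.
Alice's best responses — vs Alpha: Alpha (payoff 10); vs Beta: Beta (payoff 11); vs Gamma: Beta (payoff 10).
Bob's best responses — vs Alpha: Beta (payoff 11); vs Beta: Alpha (payoff 10); vs Gamma: Alpha (payoff 10).
No cell has both players best-responding. For instance, Alice's best reply to Beta is Beta, but against Beta Bob prefers Alpha over Beta.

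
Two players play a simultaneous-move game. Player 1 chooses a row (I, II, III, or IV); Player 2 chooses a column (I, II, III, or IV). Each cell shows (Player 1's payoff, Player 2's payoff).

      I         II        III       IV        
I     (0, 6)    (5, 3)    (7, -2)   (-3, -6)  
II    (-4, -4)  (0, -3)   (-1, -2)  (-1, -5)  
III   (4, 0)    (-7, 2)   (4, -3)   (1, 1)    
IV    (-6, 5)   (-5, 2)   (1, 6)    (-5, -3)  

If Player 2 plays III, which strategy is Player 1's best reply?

With Player 2 fixed at III, Player 1's payoffs are: I → 7, II → -1, III → 4, IV → 1.
The maximum is 7, achieved by I.

I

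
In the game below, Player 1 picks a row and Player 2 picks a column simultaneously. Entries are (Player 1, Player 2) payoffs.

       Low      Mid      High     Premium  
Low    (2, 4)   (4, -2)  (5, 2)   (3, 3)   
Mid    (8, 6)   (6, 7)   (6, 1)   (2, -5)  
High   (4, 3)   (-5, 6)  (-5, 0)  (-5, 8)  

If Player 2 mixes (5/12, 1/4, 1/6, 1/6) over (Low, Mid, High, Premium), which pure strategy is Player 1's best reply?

Compute Player 1's expected payoff from each pure strategy against the given mix.
Low: (5/12)·2 + (1/4)·4 + (1/6)·5 + (1/6)·3 = 19/6
Mid: (5/12)·8 + (1/4)·6 + (1/6)·6 + (1/6)·2 = 37/6
High: (5/12)·4 + (1/4)·(-5) + (1/6)·(-5) + (1/6)·(-5) = -5/4
Highest expected payoff is 37/6, from Mid.

Mid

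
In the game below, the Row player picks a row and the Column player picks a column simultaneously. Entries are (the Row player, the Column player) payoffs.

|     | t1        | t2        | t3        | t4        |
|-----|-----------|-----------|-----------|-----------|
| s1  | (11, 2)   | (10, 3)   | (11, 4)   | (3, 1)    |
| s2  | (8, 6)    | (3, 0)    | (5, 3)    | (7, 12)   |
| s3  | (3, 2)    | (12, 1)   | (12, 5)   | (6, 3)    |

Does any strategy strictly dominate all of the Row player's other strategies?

A strategy is strictly dominant if it gives the Row player a strictly higher payoff than every other strategy, against every choice by the opponent.
s1 is not dominant: against t2, s3 gives 12 > 10.
s2 is not dominant: against t1, s1 gives 11 > 8.
s3 is not dominant: against t1, s1 gives 11 > 3.
No single strategy is best against every opponent action.

None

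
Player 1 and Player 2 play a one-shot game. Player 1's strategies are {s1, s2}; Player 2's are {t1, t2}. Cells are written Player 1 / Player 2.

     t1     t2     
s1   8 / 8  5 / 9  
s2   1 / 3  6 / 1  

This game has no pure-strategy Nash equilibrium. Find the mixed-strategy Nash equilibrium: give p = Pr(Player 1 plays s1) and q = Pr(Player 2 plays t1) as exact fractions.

p = 2/3, q = 1/8

In a mixed NE each player is indifferent between their pure strategies, so the opponent's mix sets the indifference.
Player 2 indifferent between t1 and t2: p·8 + (1−p)·3 = p·9 + (1−p)·1 ⟹ 3 + 5p = 1 + 8p ⟹ p = 2/3.
Player 1 indifferent between s1 and s2: q·8 + (1−q)·5 = q·1 + (1−q)·6 ⟹ 5 + 3q = 6 + (-5)q ⟹ q = 1/8.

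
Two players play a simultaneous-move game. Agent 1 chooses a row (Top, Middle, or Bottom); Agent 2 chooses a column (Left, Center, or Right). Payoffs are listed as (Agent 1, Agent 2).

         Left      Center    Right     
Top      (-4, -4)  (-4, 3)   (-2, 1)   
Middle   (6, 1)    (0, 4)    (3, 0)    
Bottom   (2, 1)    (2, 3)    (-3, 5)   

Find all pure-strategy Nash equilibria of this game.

None

A profile is a Nash equilibrium when each player is best-responding to the other.
Agent 1's best responses — vs Left: Middle (payoff 6); vs Center: Bottom (payoff 2); vs Right: Middle (payoff 3).
Agent 2's best responses — vs Top: Center (payoff 3); vs Middle: Center (payoff 4); vs Bottom: Right (payoff 5).
No cell has both players best-responding. For instance, Agent 1's best reply to Right is Middle, but against Middle Agent 2 prefers Center over Right.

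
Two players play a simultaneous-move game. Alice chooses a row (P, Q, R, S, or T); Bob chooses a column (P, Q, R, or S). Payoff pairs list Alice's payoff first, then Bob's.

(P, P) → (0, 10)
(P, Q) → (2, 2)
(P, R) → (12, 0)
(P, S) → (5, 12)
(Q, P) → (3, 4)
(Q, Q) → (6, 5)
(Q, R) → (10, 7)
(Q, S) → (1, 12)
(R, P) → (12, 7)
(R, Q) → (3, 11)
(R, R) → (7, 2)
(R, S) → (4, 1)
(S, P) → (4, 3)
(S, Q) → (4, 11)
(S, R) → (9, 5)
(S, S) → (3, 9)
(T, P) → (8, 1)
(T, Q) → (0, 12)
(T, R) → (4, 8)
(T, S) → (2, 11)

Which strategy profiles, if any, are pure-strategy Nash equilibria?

Find each player's best response to every opponent strategy; NE are the intersections.
Alice's best responses — vs P: R (payoff 12); vs Q: Q (payoff 6); vs R: P (payoff 12); vs S: P (payoff 5).
Bob's best responses — vs P: S (payoff 12); vs Q: S (payoff 12); vs R: Q (payoff 11); vs S: Q (payoff 11); vs T: Q (payoff 12).
The only mutual best response is (P, S); neither player gains by switching there.

(P, S)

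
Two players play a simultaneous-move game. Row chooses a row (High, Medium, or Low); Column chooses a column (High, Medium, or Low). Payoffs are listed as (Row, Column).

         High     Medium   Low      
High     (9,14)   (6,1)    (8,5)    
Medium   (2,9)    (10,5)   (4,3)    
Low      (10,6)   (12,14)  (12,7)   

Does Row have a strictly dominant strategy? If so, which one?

Low

Check whether one of Row's strategies beats all alternatives regardless of what the opponent does.
Low strictly dominates: vs High: 10 > each of {9, 2}; vs Medium: 12 > each of {6, 10}; vs Low: 12 > each of {8, 4}.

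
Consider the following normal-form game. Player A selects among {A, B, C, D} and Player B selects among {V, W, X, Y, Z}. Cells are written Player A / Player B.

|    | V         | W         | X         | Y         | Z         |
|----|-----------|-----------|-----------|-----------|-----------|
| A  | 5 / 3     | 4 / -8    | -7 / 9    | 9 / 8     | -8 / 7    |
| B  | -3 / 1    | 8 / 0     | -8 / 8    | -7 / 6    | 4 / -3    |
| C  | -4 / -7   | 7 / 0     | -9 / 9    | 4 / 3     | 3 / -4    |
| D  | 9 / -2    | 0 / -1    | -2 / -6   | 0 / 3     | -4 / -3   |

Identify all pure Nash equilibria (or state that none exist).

There is no pure-strategy Nash equilibrium

A profile is a Nash equilibrium when each player is best-responding to the other.
Player A's best responses — vs V: D (payoff 9); vs W: B (payoff 8); vs X: D (payoff -2); vs Y: A (payoff 9); vs Z: B (payoff 4).
Player B's best responses — vs A: X (payoff 9); vs B: X (payoff 8); vs C: X (payoff 9); vs D: Y (payoff 3).
No cell has both players best-responding. For instance, Player A's best reply to Y is A, but against A Player B prefers X over Y.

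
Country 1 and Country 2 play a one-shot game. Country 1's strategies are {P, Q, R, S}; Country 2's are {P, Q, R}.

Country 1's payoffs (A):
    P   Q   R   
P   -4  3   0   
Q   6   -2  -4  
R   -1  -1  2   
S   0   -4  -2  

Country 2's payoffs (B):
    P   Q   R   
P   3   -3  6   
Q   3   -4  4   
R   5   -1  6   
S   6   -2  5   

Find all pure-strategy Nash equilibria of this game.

(R, R)

Find each player's best response to every opponent strategy; NE are the intersections.
Country 1's best responses — vs P: Q (payoff 6); vs Q: P (payoff 3); vs R: R (payoff 2).
Country 2's best responses — vs P: R (payoff 6); vs Q: R (payoff 4); vs R: R (payoff 6); vs S: P (payoff 6).
The only mutual best response is (R, R); neither player gains by switching there.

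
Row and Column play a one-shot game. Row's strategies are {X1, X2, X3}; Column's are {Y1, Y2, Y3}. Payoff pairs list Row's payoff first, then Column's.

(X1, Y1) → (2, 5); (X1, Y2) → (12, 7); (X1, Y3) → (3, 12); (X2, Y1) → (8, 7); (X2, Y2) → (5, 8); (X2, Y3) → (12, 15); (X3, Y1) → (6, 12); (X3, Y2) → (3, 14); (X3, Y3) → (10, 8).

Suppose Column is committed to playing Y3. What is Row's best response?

With Column fixed at Y3, Row's payoffs are: X1 → 3, X2 → 12, X3 → 10.
The maximum is 12, achieved by X2.

X2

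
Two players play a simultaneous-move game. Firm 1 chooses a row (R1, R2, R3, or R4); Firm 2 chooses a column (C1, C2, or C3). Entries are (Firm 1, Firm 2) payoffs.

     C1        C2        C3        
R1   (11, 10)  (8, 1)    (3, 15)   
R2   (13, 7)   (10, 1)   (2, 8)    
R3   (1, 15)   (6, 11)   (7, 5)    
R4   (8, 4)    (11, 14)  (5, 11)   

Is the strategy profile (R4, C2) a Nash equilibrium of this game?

Holding Firm 2 at C2: Firm 1 gets 11 from R4, versus 8 from R1, 10 from R2, 6 from R3. No profitable deviation for Firm 1.
Holding Firm 1 at R4: Firm 2 gets 14 from C2, versus 4 from C1, 11 from C3. No profitable deviation for Firm 2 either.

Yes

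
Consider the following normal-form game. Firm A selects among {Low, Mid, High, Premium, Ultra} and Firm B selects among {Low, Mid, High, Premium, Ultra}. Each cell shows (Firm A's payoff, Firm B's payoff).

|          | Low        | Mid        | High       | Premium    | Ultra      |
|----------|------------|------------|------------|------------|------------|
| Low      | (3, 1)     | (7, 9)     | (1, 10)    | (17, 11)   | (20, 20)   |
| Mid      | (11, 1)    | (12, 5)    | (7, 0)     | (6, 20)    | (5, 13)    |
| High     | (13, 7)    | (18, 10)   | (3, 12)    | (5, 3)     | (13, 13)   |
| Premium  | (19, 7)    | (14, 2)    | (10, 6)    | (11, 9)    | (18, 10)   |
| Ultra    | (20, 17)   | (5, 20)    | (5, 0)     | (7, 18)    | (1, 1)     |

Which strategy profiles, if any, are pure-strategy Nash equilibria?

Find each player's best response to every opponent strategy; NE are the intersections.
Firm A's best responses — vs Low: Ultra (payoff 20); vs Mid: High (payoff 18); vs High: Premium (payoff 10); vs Premium: Low (payoff 17); vs Ultra: Low (payoff 20).
Firm B's best responses — vs Low: Ultra (payoff 20); vs Mid: Premium (payoff 20); vs High: Ultra (payoff 13); vs Premium: Ultra (payoff 10); vs Ultra: Mid (payoff 20).
The only mutual best response is (Low, Ultra); neither player gains by switching there.

(Low, Ultra)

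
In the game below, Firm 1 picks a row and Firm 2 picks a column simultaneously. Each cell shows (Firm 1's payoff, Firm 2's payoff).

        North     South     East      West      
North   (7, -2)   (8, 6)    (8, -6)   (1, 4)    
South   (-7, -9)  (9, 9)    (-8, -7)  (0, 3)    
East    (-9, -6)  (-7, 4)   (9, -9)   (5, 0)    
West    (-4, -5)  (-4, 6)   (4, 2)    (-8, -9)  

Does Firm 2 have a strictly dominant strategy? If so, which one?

A strategy is strictly dominant if it gives Firm 2 a strictly higher payoff than every other strategy, against every choice by the opponent.
South strictly dominates: vs North: 6 > each of {-2, -6, 4}; vs South: 9 > each of {-9, -7, 3}; vs East: 4 > each of {-6, -9, 0}; vs West: 6 > each of {-5, 2, -9}.

South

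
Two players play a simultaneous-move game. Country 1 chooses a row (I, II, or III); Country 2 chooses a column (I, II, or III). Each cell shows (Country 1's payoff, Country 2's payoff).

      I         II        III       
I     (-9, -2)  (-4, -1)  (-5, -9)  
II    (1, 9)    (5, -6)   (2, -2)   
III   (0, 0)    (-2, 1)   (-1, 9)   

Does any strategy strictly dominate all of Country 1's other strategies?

A strategy is strictly dominant if it gives Country 1 a strictly higher payoff than every other strategy, against every choice by the opponent.
II strictly dominates: vs I: 1 > each of {-9, 0}; vs II: 5 > each of {-4, -2}; vs III: 2 > each of {-5, -1}.

II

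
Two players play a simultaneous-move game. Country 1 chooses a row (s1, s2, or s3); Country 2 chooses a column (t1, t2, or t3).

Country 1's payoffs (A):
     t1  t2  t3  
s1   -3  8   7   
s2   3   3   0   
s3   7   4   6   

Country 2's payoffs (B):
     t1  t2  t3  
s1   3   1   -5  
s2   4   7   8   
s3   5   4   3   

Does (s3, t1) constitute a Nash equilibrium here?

Holding Country 2 at t1: Country 1 gets 7 from s3, versus -3 from s1, 3 from s2. No profitable deviation for Country 1.
Holding Country 1 at s3: Country 2 gets 5 from t1, versus 4 from t2, 3 from t3. No profitable deviation for Country 2 either.

Yes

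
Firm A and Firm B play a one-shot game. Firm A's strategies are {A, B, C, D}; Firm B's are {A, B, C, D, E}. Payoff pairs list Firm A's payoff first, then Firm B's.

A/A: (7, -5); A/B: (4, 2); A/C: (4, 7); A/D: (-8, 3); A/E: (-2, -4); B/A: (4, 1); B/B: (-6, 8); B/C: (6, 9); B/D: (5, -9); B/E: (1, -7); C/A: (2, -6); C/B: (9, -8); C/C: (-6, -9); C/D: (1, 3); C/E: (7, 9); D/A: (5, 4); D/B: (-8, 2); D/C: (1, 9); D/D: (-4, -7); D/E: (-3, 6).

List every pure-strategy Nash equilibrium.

Find each player's best response to every opponent strategy; NE are the intersections.
Firm A's best responses — vs A: A (payoff 7); vs B: C (payoff 9); vs C: B (payoff 6); vs D: B (payoff 5); vs E: C (payoff 7).
Firm B's best responses — vs A: C (payoff 7); vs B: C (payoff 9); vs C: E (payoff 9); vs D: C (payoff 9).
Mutual best responses occur at (B, C) and (C, E); at each, neither player gains by switching.

(B, C) and (C, E)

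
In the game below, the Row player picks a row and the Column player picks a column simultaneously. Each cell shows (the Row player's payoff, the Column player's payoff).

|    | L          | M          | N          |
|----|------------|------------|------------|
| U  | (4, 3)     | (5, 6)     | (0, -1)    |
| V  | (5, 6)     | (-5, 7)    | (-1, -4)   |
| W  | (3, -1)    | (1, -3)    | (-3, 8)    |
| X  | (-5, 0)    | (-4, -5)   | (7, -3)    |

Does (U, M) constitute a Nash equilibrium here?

Holding the Column player at M: the Row player gets 5 from U, versus -5 from V, 1 from W, -4 from X. No profitable deviation for the Row player.
Holding the Row player at U: the Column player gets 6 from M, versus 3 from L, -1 from N. No profitable deviation for the Column player either.

Yes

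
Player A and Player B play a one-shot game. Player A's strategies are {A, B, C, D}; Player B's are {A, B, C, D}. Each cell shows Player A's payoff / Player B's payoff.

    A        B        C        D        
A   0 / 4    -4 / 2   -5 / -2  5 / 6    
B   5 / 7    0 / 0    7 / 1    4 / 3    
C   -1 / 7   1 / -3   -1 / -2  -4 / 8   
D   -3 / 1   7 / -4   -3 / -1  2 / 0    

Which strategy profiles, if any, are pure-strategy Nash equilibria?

(A, D) and (B, A)

A profile is a Nash equilibrium when each player is best-responding to the other.
Player A's best responses — vs A: B (payoff 5); vs B: D (payoff 7); vs C: B (payoff 7); vs D: A (payoff 5).
Player B's best responses — vs A: D (payoff 6); vs B: A (payoff 7); vs C: D (payoff 8); vs D: A (payoff 1).
Mutual best responses occur at (A, D) and (B, A); at each, neither player gains by switching.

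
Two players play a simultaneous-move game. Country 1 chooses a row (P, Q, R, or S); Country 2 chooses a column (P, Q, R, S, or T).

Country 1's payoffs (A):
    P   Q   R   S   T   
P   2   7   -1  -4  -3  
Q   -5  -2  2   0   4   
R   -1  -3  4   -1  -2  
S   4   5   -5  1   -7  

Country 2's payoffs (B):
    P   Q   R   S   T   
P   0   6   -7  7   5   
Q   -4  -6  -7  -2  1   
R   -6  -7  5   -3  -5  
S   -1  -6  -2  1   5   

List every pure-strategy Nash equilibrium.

A profile is a Nash equilibrium when each player is best-responding to the other.
Country 1's best responses — vs P: S (payoff 4); vs Q: P (payoff 7); vs R: R (payoff 4); vs S: S (payoff 1); vs T: Q (payoff 4).
Country 2's best responses — vs P: S (payoff 7); vs Q: T (payoff 1); vs R: R (payoff 5); vs S: T (payoff 5).
Mutual best responses occur at (Q, T) and (R, R); at each, neither player gains by switching.

(Q, T) and (R, R)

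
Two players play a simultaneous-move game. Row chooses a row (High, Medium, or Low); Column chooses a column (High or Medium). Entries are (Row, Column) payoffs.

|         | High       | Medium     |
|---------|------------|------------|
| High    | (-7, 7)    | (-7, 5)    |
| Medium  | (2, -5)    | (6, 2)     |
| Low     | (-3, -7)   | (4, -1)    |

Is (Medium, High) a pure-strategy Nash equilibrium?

No

Holding Column at High: Row gets 2 from Medium, versus -7 from High, -3 from Low. No profitable deviation for Row.
Holding Row at Medium: Column gets -5 from High but could get 2 by switching to Medium. Column has a profitable deviation.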